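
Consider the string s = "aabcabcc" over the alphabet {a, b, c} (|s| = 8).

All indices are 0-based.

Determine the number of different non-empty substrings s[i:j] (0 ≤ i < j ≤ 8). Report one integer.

28

rank | idx | suffix
   0 |   0 | aabcabcc
   1 |   1 | abcabcc
   2 |   4 | abcc
   3 |   2 | bcabcc
   4 |   5 | bcc
   5 |   7 | c
   6 |   3 | cabcc
   7 |   6 | cc

SA = [0, 1, 4, 2, 5, 7, 3, 6]
rank  pair      lcp
   1  s[0:],s[1:]  1  'a'
   2  s[1:],s[4:]  3  'abc'
   3  s[4:],s[2:]  0  ''
   4  s[2:],s[5:]  2  'bc'
   5  s[5:],s[7:]  0  ''
   6  s[7:],s[3:]  1  'c'
   7  s[3:],s[6:]  1  'c'

n(n+1)/2 = 8·9/2 = 36
Σ LCP = 0 + 1 + 3 + 0 + 2 + 0 + 1 + 1 = 8
distinct = 36 − 8 = 28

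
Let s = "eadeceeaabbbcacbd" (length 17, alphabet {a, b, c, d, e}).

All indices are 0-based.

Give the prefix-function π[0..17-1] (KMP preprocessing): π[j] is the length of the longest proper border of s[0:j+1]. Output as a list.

π[0] = 0
j=1 s[j]='a': π[1]=0 (border '')
j=2 s[j]='d': π[2]=0 (border '')
j=3 s[j]='e': π[3]=1 (border 'e')
j=4 s[j]='c': k: 1→0; π[4]=0 (border '')
j=5 s[j]='e': π[5]=1 (border 'e')
j=6 s[j]='e': k: 1→0; π[6]=1 (border 'e')
j=7 s[j]='a': π[7]=2 (border 'ea')
j=8 s[j]='a': k: 2→0; π[8]=0 (border '')
j=9 s[j]='b': π[9]=0 (border '')
j=10 s[j]='b': π[10]=0 (border '')
j=11 s[j]='b': π[11]=0 (border '')
j=12 s[j]='c': π[12]=0 (border '')
j=13 s[j]='a': π[13]=0 (border '')
j=14 s[j]='c': π[14]=0 (border '')
j=15 s[j]='b': π[15]=0 (border '')
j=16 s[j]='d': π[16]=0 (border '')

[0, 0, 0, 1, 0, 1, 1, 2, 0, 0, 0, 0, 0, 0, 0, 0, 0]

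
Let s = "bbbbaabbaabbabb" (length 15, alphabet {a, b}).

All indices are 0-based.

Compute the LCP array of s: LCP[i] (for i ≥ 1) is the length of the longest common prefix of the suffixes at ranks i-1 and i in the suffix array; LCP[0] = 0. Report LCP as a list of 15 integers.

[0, 5, 1, 3, 4, 0, 1, 6, 2, 1, 2, 7, 3, 2, 3]

rank | idx | suffix
   0 |   4 | aabbaabbabb
   1 |   8 | aabbabb
   2 |  12 | abb
   3 |   5 | abbaabbabb
   4 |   9 | abbabb
   5 |  14 | b
   6 |   3 | baabbaabbabb
   7 |   7 | baabbabb
   8 |  11 | babb
   9 |  13 | bb
  10 |   2 | bbaabbaabbabb
  11 |   6 | bbaabbabb
  12 |  10 | bbabb
  13 |   1 | bbbaabbaabbabb
  14 |   0 | bbbbaabbaabbabb

SA = [4, 8, 12, 5, 9, 14, 3, 7, 11, 13, 2, 6, 10, 1, 0]
rank  pair      lcp
   1  s[4:],s[8:]  5  'aabba'
   2  s[8:],s[12:]  1  'a'
   3  s[12:],s[5:]  3  'abb'
   4  s[5:],s[9:]  4  'abba'
   5  s[9:],s[14:]  0  ''
   6  s[14:],s[3:]  1  'b'
   7  s[3:],s[7:]  6  'baabba'
   8  s[7:],s[11:]  2  'ba'
   9  s[11:],s[13:]  1  'b'
  10  s[13:],s[2:]  2  'bb'
  11  s[2:],s[6:]  7  'bbaabba'
  12  s[6:],s[10:]  3  'bba'
  13  s[10:],s[1:]  2  'bb'
  14  s[1:],s[0:]  3  'bbb'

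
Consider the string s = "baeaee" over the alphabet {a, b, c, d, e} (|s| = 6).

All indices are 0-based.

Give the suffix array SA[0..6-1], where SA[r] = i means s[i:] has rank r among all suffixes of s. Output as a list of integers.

rank→(start, suffix):
  0 → (1, 'aeaee')
  1 → (3, 'aee')
  2 → (0, 'baeaee')
  3 → (5, 'e')
  4 → (2, 'eaee')
  5 → (4, 'ee')

[1, 3, 0, 5, 2, 4]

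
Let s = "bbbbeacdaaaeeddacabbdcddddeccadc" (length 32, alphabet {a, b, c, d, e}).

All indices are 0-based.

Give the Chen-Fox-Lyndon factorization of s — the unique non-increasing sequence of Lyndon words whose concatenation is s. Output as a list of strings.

["bbbbe", "acd", "aaaeeddacabbdcddddeccadc"]

emit factor 1: 'bbbbe' (i=0, period=5)
emit factor 2: 'acd' (i=5, period=3)
emit factor 3: 'aaaeeddacabbdcddddeccadc' (i=8, period=24)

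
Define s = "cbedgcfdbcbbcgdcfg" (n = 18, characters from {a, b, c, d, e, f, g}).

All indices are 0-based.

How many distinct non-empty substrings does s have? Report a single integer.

rank | idx | suffix
   0 |  10 | bbcgdcfg
   1 |   8 | bcbbcgdcfg
   2 |  11 | bcgdcfg
   3 |   1 | bedgcfdbcbbcgdcfg
   4 |   9 | cbbcgdcfg
   5 |   0 | cbedgcfdbcbbcgdcfg
   6 |   5 | cfdbcbbcgdcfg
   7 |  15 | cfg
   8 |  12 | cgdcfg
   9 |   7 | dbcbbcgdcfg
  10 |  14 | dcfg
  11 |   3 | dgcfdbcbbcgdcfg
  12 |   2 | edgcfdbcbbcgdcfg
  13 |   6 | fdbcbbcgdcfg
  14 |  16 | fg
  15 |  17 | g
  16 |   4 | gcfdbcbbcgdcfg
  17 |  13 | gdcfg

SA = [10, 8, 11, 1, 9, 0, 5, 15, 12, 7, 14, 3, 2, 6, 16, 17, 4, 13]
i: (SA[i-1],SA[i]) lcp shared
  1: (10,8) 1 'b'
  2: (8,11) 2 'bc'
  3: (11,1) 1 'b'
  4: (1,9) 0 ''
  5: (9,0) 2 'cb'
  6: (0,5) 1 'c'
  7: (5,15) 2 'cf'
  8: (15,12) 1 'c'
  9: (12,7) 0 ''
  10: (7,14) 1 'd'
  11: (14,3) 1 'd'
  12: (3,2) 0 ''
  13: (2,6) 0 ''
  14: (6,16) 1 'f'
  15: (16,17) 0 ''
  16: (17,4) 1 'g'
  17: (4,13) 1 'g'

n(n+1)/2 = 18·19/2 = 171
Σ LCP = 0 + 1 + 2 + 1 + 0 + 2 + 1 + 2 + 1 + 0 + 1 + 1 + 0 + 0 + 1 + 0 + 1 + 1 = 15
distinct = 171 − 15 = 156

156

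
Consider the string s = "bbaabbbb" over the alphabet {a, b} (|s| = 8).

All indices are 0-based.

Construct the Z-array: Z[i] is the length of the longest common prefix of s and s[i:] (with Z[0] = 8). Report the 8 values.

Z[0]=8
i=1: fresh scan; Z[1]=1 extend→box=[1,2)
i=2: fresh scan; Z[2]=0
i=3: fresh scan; Z[3]=0
i=4: fresh scan; Z[4]=2 extend→box=[4,6)
i=5: min(r-i=1, Z[1]=1)=1; Z[5]=2 extend→box=[5,7)
i=6: min(r-i=1, Z[1]=1)=1; Z[6]=2 extend→box=[6,8)
i=7: min(r-i=1, Z[1]=1)=1; Z[7]=1

[8, 1, 0, 0, 2, 2, 2, 1]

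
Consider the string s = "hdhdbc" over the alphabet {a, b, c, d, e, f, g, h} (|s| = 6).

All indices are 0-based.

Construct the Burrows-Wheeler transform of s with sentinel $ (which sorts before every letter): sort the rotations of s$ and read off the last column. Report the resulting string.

rank  rotation last
    0  $hdhdbc  c
    1  bc$hdhd  d
    2  c$hdhdb  b
    3  dbc$hdh  h
    4  dhdbc$h  h
    5  hdbc$hd  d
    6  hdhdbc$  $

cdbhhd$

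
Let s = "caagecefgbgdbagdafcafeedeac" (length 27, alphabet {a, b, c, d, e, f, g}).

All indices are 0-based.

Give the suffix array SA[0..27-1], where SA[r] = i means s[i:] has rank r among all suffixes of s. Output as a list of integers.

[1, 25, 16, 19, 13, 2, 12, 9, 26, 0, 18, 5, 15, 11, 23, 24, 4, 22, 21, 6, 17, 20, 7, 8, 14, 10, 3]

rank | idx | suffix
   0 |   1 | aagecefgbgdbagdafcafeedeac
   1 |  25 | ac
   2 |  16 | afcafeedeac
   3 |  19 | afeedeac
   4 |  13 | agdafcafeedeac
   5 |   2 | agecefgbgdbagdafcafeedeac
   6 |  12 | bagdafcafeedeac
   7 |   9 | bgdbagdafcafeedeac
   8 |  26 | c
   9 |   0 | caagecefgbgdbagdafcafeedeac
  10 |  18 | cafeedeac
  11 |   5 | cefgbgdbagdafcafeedeac
  12 |  15 | dafcafeedeac
  13 |  11 | dbagdafcafeedeac
  14 |  23 | deac
  15 |  24 | eac
  16 |   4 | ecefgbgdbagdafcafeedeac
  17 |  22 | edeac
  18 |  21 | eedeac
  19 |   6 | efgbgdbagdafcafeedeac
  20 |  17 | fcafeedeac
  21 |  20 | feedeac
  22 |   7 | fgbgdbagdafcafeedeac
  23 |   8 | gbgdbagdafcafeedeac
  24 |  14 | gdafcafeedeac
  25 |  10 | gdbagdafcafeedeac
  26 |   3 | gecefgbgdbagdafcafeedeac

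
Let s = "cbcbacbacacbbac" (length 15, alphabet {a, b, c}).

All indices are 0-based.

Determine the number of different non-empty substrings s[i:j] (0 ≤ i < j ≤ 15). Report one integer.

95

rank→(start, suffix):
  0 → (13, 'ac')
  1 → (7, 'acacbbac')
  2 → (4, 'acbacacbbac')
  3 → (9, 'acbbac')
  4 → (12, 'bac')
  5 → (6, 'bacacbbac')
  6 → (3, 'bacbacacbbac')
  7 → (11, 'bbac')
  8 → (1, 'bcbacbacacbbac')
  9 → (14, 'c')
  10 → (8, 'cacbbac')
  11 → (5, 'cbacacbbac')
  12 → (2, 'cbacbacacbbac')
  13 → (10, 'cbbac')
  14 → (0, 'cbcbacbacacbbac')

SA = [13, 7, 4, 9, 12, 6, 3, 11, 1, 14, 8, 5, 2, 10, 0]
rank  pair      lcp
   1  s[13:],s[7:]  2  'ac'
   2  s[7:],s[4:]  2  'ac'
   3  s[4:],s[9:]  3  'acb'
   4  s[9:],s[12:]  0  ''
   5  s[12:],s[6:]  3  'bac'
   6  s[6:],s[3:]  3  'bac'
   7  s[3:],s[11:]  1  'b'
   8  s[11:],s[1:]  1  'b'
   9  s[1:],s[14:]  0  ''
  10  s[14:],s[8:]  1  'c'
  11  s[8:],s[5:]  1  'c'
  12  s[5:],s[2:]  4  'cbac'
  13  s[2:],s[10:]  2  'cb'
  14  s[10:],s[0:]  2  'cb'

n(n+1)/2 = 15·16/2 = 120
Σ LCP = 0 + 2 + 2 + 3 + 0 + 3 + 3 + 1 + 1 + 0 + 1 + 1 + 4 + 2 + 2 = 25
distinct = 120 − 25 = 95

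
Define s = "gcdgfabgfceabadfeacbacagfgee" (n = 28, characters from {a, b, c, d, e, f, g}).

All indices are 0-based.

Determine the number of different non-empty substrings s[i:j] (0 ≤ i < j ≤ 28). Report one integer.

sorted suffixes:
  #0 SA[0]=11  'abadfeacbacagfgee'
  #1 SA[1]=5  'abgfceabadfeacbacagfgee'
  #2 SA[2]=20  'acagfgee'
  #3 SA[3]=17  'acbacagfgee'
  #4 SA[4]=13  'adfeacbacagfgee'
  #5 SA[5]=22  'agfgee'
  #6 SA[6]=19  'bacagfgee'
  #7 SA[7]=12  'badfeacbacagfgee'
  #8 SA[8]=6  'bgfceabadfeacbacagfgee'
  #9 SA[9]=21  'cagfgee'
  #10 SA[10]=18  'cbacagfgee'
  #11 SA[11]=1  'cdgfabgfceabadfeacbacagfgee'
  #12 SA[12]=9  'ceabadfeacbacagfgee'
  #13 SA[13]=14  'dfeacbacagfgee'
  #14 SA[14]=2  'dgfabgfceabadfeacbacagfgee'
  #15 SA[15]=27  'e'
  #16 SA[16]=10  'eabadfeacbacagfgee'
  #17 SA[17]=16  'eacbacagfgee'
  #18 SA[18]=26  'ee'
  #19 SA[19]=4  'fabgfceabadfeacbacagfgee'
  #20 SA[20]=8  'fceabadfeacbacagfgee'
  #21 SA[21]=15  'feacbacagfgee'
  #22 SA[22]=24  'fgee'
  #23 SA[23]=0  'gcdgfabgfceabadfeacbacagfgee'
  #24 SA[24]=25  'gee'
  #25 SA[25]=3  'gfabgfceabadfeacbacagfgee'
  #26 SA[26]=7  'gfceabadfeacbacagfgee'
  #27 SA[27]=23  'gfgee'

SA = [11, 5, 20, 17, 13, 22, 19, 12, 6, 21, 18, 1, 9, 14, 2, 27, 10, 16, 26, 4, 8, 15, 24, 0, 25, 3, 7, 23]
rank  pair      lcp
   1  s[11:],s[5:]  2  'ab'
   2  s[5:],s[20:]  1  'a'
   3  s[20:],s[17:]  2  'ac'
   4  s[17:],s[13:]  1  'a'
   5  s[13:],s[22:]  1  'a'
   6  s[22:],s[19:]  0  ''
   7  s[19:],s[12:]  2  'ba'
   8  s[12:],s[6:]  1  'b'
   9  s[6:],s[21:]  0  ''
  10  s[21:],s[18:]  1  'c'
  11  s[18:],s[1:]  1  'c'
  12  s[1:],s[9:]  1  'c'
  13  s[9:],s[14:]  0  ''
  14  s[14:],s[2:]  1  'd'
  15  s[2:],s[27:]  0  ''
  16  s[27:],s[10:]  1  'e'
  17  s[10:],s[16:]  2  'ea'
  18  s[16:],s[26:]  1  'e'
  19  s[26:],s[4:]  0  ''
  20  s[4:],s[8:]  1  'f'
  21  s[8:],s[15:]  1  'f'
  22  s[15:],s[24:]  1  'f'
  23  s[24:],s[0:]  0  ''
  24  s[0:],s[25:]  1  'g'
  25  s[25:],s[3:]  1  'g'
  26  s[3:],s[7:]  2  'gf'
  27  s[7:],s[23:]  2  'gf'

n(n+1)/2 = 28·29/2 = 406
Σ LCP = 0 + 2 + 1 + 2 + 1 + 1 + 0 + 2 + 1 + 0 + 1 + 1 + 1 + 0 + 1 + 0 + 1 + 2 + 1 + 0 + 1 + 1 + 1 + 0 + 1 + 1 + 2 + 2 = 27
distinct = 406 − 27 = 379

379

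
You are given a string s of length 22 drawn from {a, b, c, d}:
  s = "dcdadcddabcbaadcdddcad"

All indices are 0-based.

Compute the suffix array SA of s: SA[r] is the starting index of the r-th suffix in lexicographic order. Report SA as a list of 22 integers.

[12, 8, 20, 3, 13, 11, 9, 19, 10, 1, 5, 15, 21, 7, 2, 18, 0, 4, 14, 6, 17, 16]

sorted suffixes:
  #0 SA[0]=12  'aadcdddcad'
  #1 SA[1]=8  'abcbaadcdddcad'
  #2 SA[2]=20  'ad'
  #3 SA[3]=3  'adcddabcbaadcdddcad'
  #4 SA[4]=13  'adcdddcad'
  #5 SA[5]=11  'baadcdddcad'
  #6 SA[6]=9  'bcbaadcdddcad'
  #7 SA[7]=19  'cad'
  #8 SA[8]=10  'cbaadcdddcad'
  #9 SA[9]=1  'cdadcddabcbaadcdddcad'
  #10 SA[10]=5  'cddabcbaadcdddcad'
  #11 SA[11]=15  'cdddcad'
  #12 SA[12]=21  'd'
  #13 SA[13]=7  'dabcbaadcdddcad'
  #14 SA[14]=2  'dadcddabcbaadcdddcad'
  #15 SA[15]=18  'dcad'
  #16 SA[16]=0  'dcdadcddabcbaadcdddcad'
  #17 SA[17]=4  'dcddabcbaadcdddcad'
  #18 SA[18]=14  'dcdddcad'
  #19 SA[19]=6  'ddabcbaadcdddcad'
  #20 SA[20]=17  'ddcad'
  #21 SA[21]=16  'dddcad'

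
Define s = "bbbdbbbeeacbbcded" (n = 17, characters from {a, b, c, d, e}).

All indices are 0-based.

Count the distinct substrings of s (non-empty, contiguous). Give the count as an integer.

sorted suffixes:
  #0 SA[0]=9  'acbbcded'
  #1 SA[1]=0  'bbbdbbbeeacbbcded'
  #2 SA[2]=4  'bbbeeacbbcded'
  #3 SA[3]=11  'bbcded'
  #4 SA[4]=1  'bbdbbbeeacbbcded'
  #5 SA[5]=5  'bbeeacbbcded'
  #6 SA[6]=12  'bcded'
  #7 SA[7]=2  'bdbbbeeacbbcded'
  #8 SA[8]=6  'beeacbbcded'
  #9 SA[9]=10  'cbbcded'
  #10 SA[10]=13  'cded'
  #11 SA[11]=16  'd'
  #12 SA[12]=3  'dbbbeeacbbcded'
  #13 SA[13]=14  'ded'
  #14 SA[14]=8  'eacbbcded'
  #15 SA[15]=15  'ed'
  #16 SA[16]=7  'eeacbbcded'

SA = [9, 0, 4, 11, 1, 5, 12, 2, 6, 10, 13, 16, 3, 14, 8, 15, 7]
[i] adj suffixes → lcp
  [1] 9/0 → 0 ('')
  [2] 0/4 → 3 ('bbb')
  [3] 4/11 → 2 ('bb')
  [4] 11/1 → 2 ('bb')
  [5] 1/5 → 2 ('bb')
  [6] 5/12 → 1 ('b')
  [7] 12/2 → 1 ('b')
  [8] 2/6 → 1 ('b')
  [9] 6/10 → 0 ('')
  [10] 10/13 → 1 ('c')
  [11] 13/16 → 0 ('')
  [12] 16/3 → 1 ('d')
  [13] 3/14 → 1 ('d')
  [14] 14/8 → 0 ('')
  [15] 8/15 → 1 ('e')
  [16] 15/7 → 1 ('e')

n(n+1)/2 = 17·18/2 = 153
Σ LCP = 0 + 0 + 3 + 2 + 2 + 2 + 1 + 1 + 1 + 0 + 1 + 0 + 1 + 1 + 0 + 1 + 1 = 17
distinct = 153 − 17 = 136

136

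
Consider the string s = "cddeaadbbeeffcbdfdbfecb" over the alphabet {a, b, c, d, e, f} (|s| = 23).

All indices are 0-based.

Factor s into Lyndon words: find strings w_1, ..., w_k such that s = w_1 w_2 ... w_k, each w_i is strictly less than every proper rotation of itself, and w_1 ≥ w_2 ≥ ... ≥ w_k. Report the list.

emit factor 1: 'cdde' (i=0, period=4)
emit factor 2: 'aadbbeeffcbdfdbfecb' (i=4, period=19)

["cdde", "aadbbeeffcbdfdbfecb"]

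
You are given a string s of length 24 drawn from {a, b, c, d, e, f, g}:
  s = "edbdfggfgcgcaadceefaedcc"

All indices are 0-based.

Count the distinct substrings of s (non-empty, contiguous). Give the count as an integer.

sorted suffixes:
  #0 SA[0]=12  'aadceefaedcc'
  #1 SA[1]=13  'adceefaedcc'
  #2 SA[2]=19  'aedcc'
  #3 SA[3]=2  'bdfggfgcgcaadceefaedcc'
  #4 SA[4]=23  'c'
  #5 SA[5]=11  'caadceefaedcc'
  #6 SA[6]=22  'cc'
  #7 SA[7]=15  'ceefaedcc'
  #8 SA[8]=9  'cgcaadceefaedcc'
  #9 SA[9]=1  'dbdfggfgcgcaadceefaedcc'
  #10 SA[10]=21  'dcc'
  #11 SA[11]=14  'dceefaedcc'
  #12 SA[12]=3  'dfggfgcgcaadceefaedcc'
  #13 SA[13]=0  'edbdfggfgcgcaadceefaedcc'
  #14 SA[14]=20  'edcc'
  #15 SA[15]=16  'eefaedcc'
  #16 SA[16]=17  'efaedcc'
  #17 SA[17]=18  'faedcc'
  #18 SA[18]=7  'fgcgcaadceefaedcc'
  #19 SA[19]=4  'fggfgcgcaadceefaedcc'
  #20 SA[20]=10  'gcaadceefaedcc'
  #21 SA[21]=8  'gcgcaadceefaedcc'
  #22 SA[22]=6  'gfgcgcaadceefaedcc'
  #23 SA[23]=5  'ggfgcgcaadceefaedcc'

SA = [12, 13, 19, 2, 23, 11, 22, 15, 9, 1, 21, 14, 3, 0, 20, 16, 17, 18, 7, 4, 10, 8, 6, 5]
[i] adj suffixes → lcp
  [1] 12/13 → 1 ('a')
  [2] 13/19 → 1 ('a')
  [3] 19/2 → 0 ('')
  [4] 2/23 → 0 ('')
  [5] 23/11 → 1 ('c')
  [6] 11/22 → 1 ('c')
  [7] 22/15 → 1 ('c')
  [8] 15/9 → 1 ('c')
  [9] 9/1 → 0 ('')
  [10] 1/21 → 1 ('d')
  [11] 21/14 → 2 ('dc')
  [12] 14/3 → 1 ('d')
  [13] 3/0 → 0 ('')
  [14] 0/20 → 2 ('ed')
  [15] 20/16 → 1 ('e')
  [16] 16/17 → 1 ('e')
  [17] 17/18 → 0 ('')
  [18] 18/7 → 1 ('f')
  [19] 7/4 → 2 ('fg')
  [20] 4/10 → 0 ('')
  [21] 10/8 → 2 ('gc')
  [22] 8/6 → 1 ('g')
  [23] 6/5 → 1 ('g')

n(n+1)/2 = 24·25/2 = 300
Σ LCP = 0 + 1 + 1 + 0 + 0 + 1 + 1 + 1 + 1 + 0 + 1 + 2 + 1 + 0 + 2 + 1 + 1 + 0 + 1 + 2 + 0 + 2 + 1 + 1 = 21
distinct = 300 − 21 = 279

279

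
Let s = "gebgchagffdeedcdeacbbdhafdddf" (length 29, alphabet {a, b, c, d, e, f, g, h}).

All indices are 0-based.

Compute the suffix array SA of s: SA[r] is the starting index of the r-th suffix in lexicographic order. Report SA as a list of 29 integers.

[17, 23, 6, 19, 20, 2, 18, 14, 4, 13, 25, 26, 15, 10, 27, 21, 16, 1, 12, 11, 28, 24, 9, 8, 3, 0, 7, 22, 5]

rank→(start, suffix):
  0 → (17, 'acbbdhafdddf')
  1 → (23, 'afdddf')
  2 → (6, 'agffdeedcdeacbbdhafdddf')
  3 → (19, 'bbdhafdddf')
  4 → (20, 'bdhafdddf')
  5 → (2, 'bgchagffdeedcdeacbbdhafdddf')
  6 → (18, 'cbbdhafdddf')
  7 → (14, 'cdeacbbdhafdddf')
  8 → (4, 'chagffdeedcdeacbbdhafdddf')
  9 → (13, 'dcdeacbbdhafdddf')
  10 → (25, 'dddf')
  11 → (26, 'ddf')
  12 → (15, 'deacbbdhafdddf')
  13 → (10, 'deedcdeacbbdhafdddf')
  14 → (27, 'df')
  15 → (21, 'dhafdddf')
  16 → (16, 'eacbbdhafdddf')
  17 → (1, 'ebgchagffdeedcdeacbbdhafdddf')
  18 → (12, 'edcdeacbbdhafdddf')
  19 → (11, 'eedcdeacbbdhafdddf')
  20 → (28, 'f')
  21 → (24, 'fdddf')
  22 → (9, 'fdeedcdeacbbdhafdddf')
  23 → (8, 'ffdeedcdeacbbdhafdddf')
  24 → (3, 'gchagffdeedcdeacbbdhafdddf')
  25 → (0, 'gebgchagffdeedcdeacbbdhafdddf')
  26 → (7, 'gffdeedcdeacbbdhafdddf')
  27 → (22, 'hafdddf')
  28 → (5, 'hagffdeedcdeacbbdhafdddf')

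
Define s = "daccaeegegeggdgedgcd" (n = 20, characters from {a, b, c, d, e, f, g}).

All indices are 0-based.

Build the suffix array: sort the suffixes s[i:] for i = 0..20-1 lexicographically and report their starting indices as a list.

sorted suffixes:
  #0 SA[0]=1  'accaeegegeggdgedgcd'
  #1 SA[1]=4  'aeegegeggdgedgcd'
  #2 SA[2]=3  'caeegegeggdgedgcd'
  #3 SA[3]=2  'ccaeegegeggdgedgcd'
  #4 SA[4]=18  'cd'
  #5 SA[5]=19  'd'
  #6 SA[6]=0  'daccaeegegeggdgedgcd'
  #7 SA[7]=16  'dgcd'
  #8 SA[8]=13  'dgedgcd'
  #9 SA[9]=15  'edgcd'
  #10 SA[10]=5  'eegegeggdgedgcd'
  #11 SA[11]=6  'egegeggdgedgcd'
  #12 SA[12]=8  'egeggdgedgcd'
  #13 SA[13]=10  'eggdgedgcd'
  #14 SA[14]=17  'gcd'
  #15 SA[15]=12  'gdgedgcd'
  #16 SA[16]=14  'gedgcd'
  #17 SA[17]=7  'gegeggdgedgcd'
  #18 SA[18]=9  'geggdgedgcd'
  #19 SA[19]=11  'ggdgedgcd'

[1, 4, 3, 2, 18, 19, 0, 16, 13, 15, 5, 6, 8, 10, 17, 12, 14, 7, 9, 11]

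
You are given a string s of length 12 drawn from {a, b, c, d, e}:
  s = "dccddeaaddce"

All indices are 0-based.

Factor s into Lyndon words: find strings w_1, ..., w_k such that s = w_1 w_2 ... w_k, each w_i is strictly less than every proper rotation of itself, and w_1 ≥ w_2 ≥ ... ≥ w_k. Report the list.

emit factor 1: 'd' (i=0, period=1)
emit factor 2: 'ccdde' (i=1, period=5)
emit factor 3: 'aaddce' (i=6, period=6)

["d", "ccdde", "aaddce"]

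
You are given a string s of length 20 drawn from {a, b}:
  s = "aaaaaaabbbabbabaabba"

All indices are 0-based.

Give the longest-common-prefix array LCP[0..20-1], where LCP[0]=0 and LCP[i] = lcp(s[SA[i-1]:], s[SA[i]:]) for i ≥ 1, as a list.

rank→(start, suffix):
  0 → (19, 'a')
  1 → (0, 'aaaaaaabbbabbabaabba')
  2 → (1, 'aaaaaabbbabbabaabba')
  3 → (2, 'aaaaabbbabbabaabba')
  4 → (3, 'aaaabbbabbabaabba')
  5 → (4, 'aaabbbabbabaabba')
  6 → (15, 'aabba')
  7 → (5, 'aabbbabbabaabba')
  8 → (13, 'abaabba')
  9 → (16, 'abba')
  10 → (10, 'abbabaabba')
  11 → (6, 'abbbabbabaabba')
  12 → (18, 'ba')
  13 → (14, 'baabba')
  14 → (12, 'babaabba')
  15 → (9, 'babbabaabba')
  16 → (17, 'bba')
  17 → (11, 'bbabaabba')
  18 → (8, 'bbabbabaabba')
  19 → (7, 'bbbabbabaabba')

SA = [19, 0, 1, 2, 3, 4, 15, 5, 13, 16, 10, 6, 18, 14, 12, 9, 17, 11, 8, 7]
rank  pair      lcp
   1  s[19:],s[0:]  1  'a'
   2  s[0:],s[1:]  6  'aaaaaa'
   3  s[1:],s[2:]  5  'aaaaa'
   4  s[2:],s[3:]  4  'aaaa'
   5  s[3:],s[4:]  3  'aaa'
   6  s[4:],s[15:]  2  'aa'
   7  s[15:],s[5:]  4  'aabb'
   8  s[5:],s[13:]  1  'a'
   9  s[13:],s[16:]  2  'ab'
  10  s[16:],s[10:]  4  'abba'
  11  s[10:],s[6:]  3  'abb'
  12  s[6:],s[18:]  0  ''
  13  s[18:],s[14:]  2  'ba'
  14  s[14:],s[12:]  2  'ba'
  15  s[12:],s[9:]  3  'bab'
  16  s[9:],s[17:]  1  'b'
  17  s[17:],s[11:]  3  'bba'
  18  s[11:],s[8:]  4  'bbab'
  19  s[8:],s[7:]  2  'bb'

[0, 1, 6, 5, 4, 3, 2, 4, 1, 2, 4, 3, 0, 2, 2, 3, 1, 3, 4, 2]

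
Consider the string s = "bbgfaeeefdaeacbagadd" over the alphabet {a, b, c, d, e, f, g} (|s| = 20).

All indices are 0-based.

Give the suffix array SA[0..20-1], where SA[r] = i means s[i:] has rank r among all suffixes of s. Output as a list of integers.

[12, 17, 10, 4, 15, 14, 0, 1, 13, 19, 9, 18, 11, 5, 6, 7, 3, 8, 16, 2]

sorted suffixes:
  #0 SA[0]=12  'acbagadd'
  #1 SA[1]=17  'add'
  #2 SA[2]=10  'aeacbagadd'
  #3 SA[3]=4  'aeeefdaeacbagadd'
  #4 SA[4]=15  'agadd'
  #5 SA[5]=14  'bagadd'
  #6 SA[6]=0  'bbgfaeeefdaeacbagadd'
  #7 SA[7]=1  'bgfaeeefdaeacbagadd'
  #8 SA[8]=13  'cbagadd'
  #9 SA[9]=19  'd'
  #10 SA[10]=9  'daeacbagadd'
  #11 SA[11]=18  'dd'
  #12 SA[12]=11  'eacbagadd'
  #13 SA[13]=5  'eeefdaeacbagadd'
  #14 SA[14]=6  'eefdaeacbagadd'
  #15 SA[15]=7  'efdaeacbagadd'
  #16 SA[16]=3  'faeeefdaeacbagadd'
  #17 SA[17]=8  'fdaeacbagadd'
  #18 SA[18]=16  'gadd'
  #19 SA[19]=2  'gfaeeefdaeacbagadd'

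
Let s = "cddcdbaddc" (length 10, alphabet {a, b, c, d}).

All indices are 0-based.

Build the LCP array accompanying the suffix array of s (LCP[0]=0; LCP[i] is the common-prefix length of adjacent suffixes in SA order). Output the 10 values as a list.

rank | idx | suffix
   0 |   6 | addc
   1 |   5 | baddc
   2 |   9 | c
   3 |   3 | cdbaddc
   4 |   0 | cddcdbaddc
   5 |   4 | dbaddc
   6 |   8 | dc
   7 |   2 | dcdbaddc
   8 |   7 | ddc
   9 |   1 | ddcdbaddc

SA = [6, 5, 9, 3, 0, 4, 8, 2, 7, 1]
rank  pair      lcp
   1  s[6:],s[5:]  0  ''
   2  s[5:],s[9:]  0  ''
   3  s[9:],s[3:]  1  'c'
   4  s[3:],s[0:]  2  'cd'
   5  s[0:],s[4:]  0  ''
   6  s[4:],s[8:]  1  'd'
   7  s[8:],s[2:]  2  'dc'
   8  s[2:],s[7:]  1  'd'
   9  s[7:],s[1:]  3  'ddc'

[0, 0, 0, 1, 2, 0, 1, 2, 1, 3]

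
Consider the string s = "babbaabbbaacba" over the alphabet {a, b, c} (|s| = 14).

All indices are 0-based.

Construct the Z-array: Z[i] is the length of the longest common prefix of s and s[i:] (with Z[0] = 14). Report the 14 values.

Z[0]=14
i=1: outside box; Z[1]=0
i=2: outside box; Z[2]=1 extend→box=[2,3)
i=3: outside box; Z[3]=2 extend→box=[3,5)
i=4: min(r-i=1, Z[1]=0)=0; Z[4]=0
i=5: outside box; Z[5]=0
i=6: outside box; Z[6]=1 extend→box=[6,7)
i=7: outside box; Z[7]=1 extend→box=[7,8)
i=8: outside box; Z[8]=2 extend→box=[8,10)
i=9: min(r-i=1, Z[1]=0)=0; Z[9]=0
i=10: outside box; Z[10]=0
i=11: outside box; Z[11]=0
i=12: outside box; Z[12]=2 extend→box=[12,14)
i=13: min(r-i=1, Z[1]=0)=0; Z[13]=0

[14, 0, 1, 2, 0, 0, 1, 1, 2, 0, 0, 0, 2, 0]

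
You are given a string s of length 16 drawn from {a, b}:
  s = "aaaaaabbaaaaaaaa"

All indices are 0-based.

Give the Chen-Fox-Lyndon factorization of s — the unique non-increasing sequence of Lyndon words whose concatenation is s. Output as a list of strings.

["aaaaaabb", "a", "a", "a", "a", "a", "a", "a", "a"]

emit factor 1: 'aaaaaabb' (i=0, period=8)
emit factor 2: 'a' (i=8, period=1)
emit factor 3: 'a' (i=9, period=1)
emit factor 4: 'a' (i=10, period=1)
emit factor 5: 'a' (i=11, period=1)
emit factor 6: 'a' (i=12, period=1)
emit factor 7: 'a' (i=13, period=1)
emit factor 8: 'a' (i=14, period=1)
emit factor 9: 'a' (i=15, period=1)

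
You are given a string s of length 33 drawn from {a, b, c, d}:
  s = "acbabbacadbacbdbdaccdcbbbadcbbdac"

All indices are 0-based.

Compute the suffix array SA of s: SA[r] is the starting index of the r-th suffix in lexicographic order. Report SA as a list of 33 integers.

[3, 31, 6, 0, 11, 17, 8, 25, 2, 5, 10, 24, 4, 23, 22, 28, 29, 15, 13, 32, 7, 1, 21, 27, 12, 18, 19, 30, 16, 9, 14, 20, 26]

sorted suffixes:
  #0 SA[0]=3  'abbacadbacbdbdaccdcbbbadcbbdac'
  #1 SA[1]=31  'ac'
  #2 SA[2]=6  'acadbacbdbdaccdcbbbadcbbdac'
  #3 SA[3]=0  'acbabbacadbacbdbdaccdcbbbadcbbdac'
  #4 SA[4]=11  'acbdbdaccdcbbbadcbbdac'
  #5 SA[5]=17  'accdcbbbadcbbdac'
  #6 SA[6]=8  'adbacbdbdaccdcbbbadcbbdac'
  #7 SA[7]=25  'adcbbdac'
  #8 SA[8]=2  'babbacadbacbdbdaccdcbbbadcbbdac'
  #9 SA[9]=5  'bacadbacbdbdaccdcbbbadcbbdac'
  #10 SA[10]=10  'bacbdbdaccdcbbbadcbbdac'
  #11 SA[11]=24  'badcbbdac'
  #12 SA[12]=4  'bbacadbacbdbdaccdcbbbadcbbdac'
  #13 SA[13]=23  'bbadcbbdac'
  #14 SA[14]=22  'bbbadcbbdac'
  #15 SA[15]=28  'bbdac'
  #16 SA[16]=29  'bdac'
  #17 SA[17]=15  'bdaccdcbbbadcbbdac'
  #18 SA[18]=13  'bdbdaccdcbbbadcbbdac'
  #19 SA[19]=32  'c'
  #20 SA[20]=7  'cadbacbdbdaccdcbbbadcbbdac'
  #21 SA[21]=1  'cbabbacadbacbdbdaccdcbbbadcbbdac'
  #22 SA[22]=21  'cbbbadcbbdac'
  #23 SA[23]=27  'cbbdac'
  #24 SA[24]=12  'cbdbdaccdcbbbadcbbdac'
  #25 SA[25]=18  'ccdcbbbadcbbdac'
  #26 SA[26]=19  'cdcbbbadcbbdac'
  #27 SA[27]=30  'dac'
  #28 SA[28]=16  'daccdcbbbadcbbdac'
  #29 SA[29]=9  'dbacbdbdaccdcbbbadcbbdac'
  #30 SA[30]=14  'dbdaccdcbbbadcbbdac'
  #31 SA[31]=20  'dcbbbadcbbdac'
  #32 SA[32]=26  'dcbbdac'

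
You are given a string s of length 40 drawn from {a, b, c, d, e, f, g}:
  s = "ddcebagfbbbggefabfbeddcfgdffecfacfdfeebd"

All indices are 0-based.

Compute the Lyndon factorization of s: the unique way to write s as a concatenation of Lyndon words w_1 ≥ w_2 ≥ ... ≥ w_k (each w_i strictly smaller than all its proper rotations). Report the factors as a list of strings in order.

["d", "d", "ce", "b", "agfbbbggef", "abfbeddcfgdffecfacfdfeebd"]

emit factor 1: 'd' (i=0, period=1)
emit factor 2: 'd' (i=1, period=1)
emit factor 3: 'ce' (i=2, period=2)
emit factor 4: 'b' (i=4, period=1)
emit factor 5: 'agfbbbggef' (i=5, period=10)
emit factor 6: 'abfbeddcfgdffecfacfdfeebd' (i=15, period=25)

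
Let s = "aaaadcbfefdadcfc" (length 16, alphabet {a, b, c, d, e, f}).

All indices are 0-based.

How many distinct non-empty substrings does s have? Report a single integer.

rank | idx | suffix
   0 |   0 | aaaadcbfefdadcfc
   1 |   1 | aaadcbfefdadcfc
   2 |   2 | aadcbfefdadcfc
   3 |   3 | adcbfefdadcfc
   4 |  11 | adcfc
   5 |   6 | bfefdadcfc
   6 |  15 | c
   7 |   5 | cbfefdadcfc
   8 |  13 | cfc
   9 |  10 | dadcfc
  10 |   4 | dcbfefdadcfc
  11 |  12 | dcfc
  12 |   8 | efdadcfc
  13 |  14 | fc
  14 |   9 | fdadcfc
  15 |   7 | fefdadcfc

SA = [0, 1, 2, 3, 11, 6, 15, 5, 13, 10, 4, 12, 8, 14, 9, 7]
rank  pair      lcp
   1  s[0:],s[1:]  3  'aaa'
   2  s[1:],s[2:]  2  'aa'
   3  s[2:],s[3:]  1  'a'
   4  s[3:],s[11:]  3  'adc'
   5  s[11:],s[6:]  0  ''
   6  s[6:],s[15:]  0  ''
   7  s[15:],s[5:]  1  'c'
   8  s[5:],s[13:]  1  'c'
   9  s[13:],s[10:]  0  ''
  10  s[10:],s[4:]  1  'd'
  11  s[4:],s[12:]  2  'dc'
  12  s[12:],s[8:]  0  ''
  13  s[8:],s[14:]  0  ''
  14  s[14:],s[9:]  1  'f'
  15  s[9:],s[7:]  1  'f'

n(n+1)/2 = 16·17/2 = 136
Σ LCP = 0 + 3 + 2 + 1 + 3 + 0 + 0 + 1 + 1 + 0 + 1 + 2 + 0 + 0 + 1 + 1 = 16
distinct = 136 − 16 = 120

120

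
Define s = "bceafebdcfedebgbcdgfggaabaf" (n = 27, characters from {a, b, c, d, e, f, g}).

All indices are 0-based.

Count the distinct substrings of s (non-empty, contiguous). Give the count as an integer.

354

sorted suffixes:
  #0 SA[0]=22  'aabaf'
  #1 SA[1]=23  'abaf'
  #2 SA[2]=25  'af'
  #3 SA[3]=3  'afebdcfedebgbcdgfggaabaf'
  #4 SA[4]=24  'baf'
  #5 SA[5]=15  'bcdgfggaabaf'
  #6 SA[6]=0  'bceafebdcfedebgbcdgfggaabaf'
  #7 SA[7]=6  'bdcfedebgbcdgfggaabaf'
  #8 SA[8]=13  'bgbcdgfggaabaf'
  #9 SA[9]=16  'cdgfggaabaf'
  #10 SA[10]=1  'ceafebdcfedebgbcdgfggaabaf'
  #11 SA[11]=8  'cfedebgbcdgfggaabaf'
  #12 SA[12]=7  'dcfedebgbcdgfggaabaf'
  #13 SA[13]=11  'debgbcdgfggaabaf'
  #14 SA[14]=17  'dgfggaabaf'
  #15 SA[15]=2  'eafebdcfedebgbcdgfggaabaf'
  #16 SA[16]=5  'ebdcfedebgbcdgfggaabaf'
  #17 SA[17]=12  'ebgbcdgfggaabaf'
  #18 SA[18]=10  'edebgbcdgfggaabaf'
  #19 SA[19]=26  'f'
  #20 SA[20]=4  'febdcfedebgbcdgfggaabaf'
  #21 SA[21]=9  'fedebgbcdgfggaabaf'
  #22 SA[22]=19  'fggaabaf'
  #23 SA[23]=21  'gaabaf'
  #24 SA[24]=14  'gbcdgfggaabaf'
  #25 SA[25]=18  'gfggaabaf'
  #26 SA[26]=20  'ggaabaf'

SA = [22, 23, 25, 3, 24, 15, 0, 6, 13, 16, 1, 8, 7, 11, 17, 2, 5, 12, 10, 26, 4, 9, 19, 21, 14, 18, 20]
rank  pair      lcp
   1  s[22:],s[23:]  1  'a'
   2  s[23:],s[25:]  1  'a'
   3  s[25:],s[3:]  2  'af'
   4  s[3:],s[24:]  0  ''
   5  s[24:],s[15:]  1  'b'
   6  s[15:],s[0:]  2  'bc'
   7  s[0:],s[6:]  1  'b'
   8  s[6:],s[13:]  1  'b'
   9  s[13:],s[16:]  0  ''
  10  s[16:],s[1:]  1  'c'
  11  s[1:],s[8:]  1  'c'
  12  s[8:],s[7:]  0  ''
  13  s[7:],s[11:]  1  'd'
  14  s[11:],s[17:]  1  'd'
  15  s[17:],s[2:]  0  ''
  16  s[2:],s[5:]  1  'e'
  17  s[5:],s[12:]  2  'eb'
  18  s[12:],s[10:]  1  'e'
  19  s[10:],s[26:]  0  ''
  20  s[26:],s[4:]  1  'f'
  21  s[4:],s[9:]  2  'fe'
  22  s[9:],s[19:]  1  'f'
  23  s[19:],s[21:]  0  ''
  24  s[21:],s[14:]  1  'g'
  25  s[14:],s[18:]  1  'g'
  26  s[18:],s[20:]  1  'g'

n(n+1)/2 = 27·28/2 = 378
Σ LCP = 0 + 1 + 1 + 2 + 0 + 1 + 2 + 1 + 1 + 0 + 1 + 1 + 0 + 1 + 1 + 0 + 1 + 2 + 1 + 0 + 1 + 2 + 1 + 0 + 1 + 1 + 1 = 24
distinct = 378 − 24 = 354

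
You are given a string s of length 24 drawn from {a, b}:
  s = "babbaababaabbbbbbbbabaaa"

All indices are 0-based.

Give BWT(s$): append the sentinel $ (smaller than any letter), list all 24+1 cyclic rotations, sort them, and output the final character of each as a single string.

rank  rotation                   last
    0  $babbaababaabbbbbbbbabaaa  a
    1  a$babbaababaabbbbbbbbabaa  a
    2  aa$babbaababaabbbbbbbbaba  a
    3  aaa$babbaababaabbbbbbbbab  b
    4  aababaabbbbbbbbabaaa$babb  b
    5  aabbbbbbbbabaaa$babbaabab  b
    6  abaaa$babbaababaabbbbbbbb  b
    7  abaabbbbbbbbabaaa$babbaab  b
    8  ababaabbbbbbbbabaaa$babba  a
    9  abbaababaabbbbbbbbabaaa$b  b
   10  abbbbbbbbabaaa$babbaababa  a
   11  baaa$babbaababaabbbbbbbba  a
   12  baababaabbbbbbbbabaaa$bab  b
   13  baabbbbbbbbabaaa$babbaaba  a
   14  babaaa$babbaababaabbbbbbb  b
   15  babaabbbbbbbbabaaa$babbaa  a
   16  babbaababaabbbbbbbbabaaa$  $
   17  bbaababaabbbbbbbbabaaa$ba  a
   18  bbabaaa$babbaababaabbbbbb  b
   19  bbbabaaa$babbaababaabbbbb  b
   20  bbbbabaaa$babbaababaabbbb  b
   21  bbbbbabaaa$babbaababaabbb  b
   22  bbbbbbabaaa$babbaababaabb  b
   23  bbbbbbbabaaa$babbaababaab  b
   24  bbbbbbbbabaaa$babbaababaa  a

aaabbbbbabaababa$abbbbbba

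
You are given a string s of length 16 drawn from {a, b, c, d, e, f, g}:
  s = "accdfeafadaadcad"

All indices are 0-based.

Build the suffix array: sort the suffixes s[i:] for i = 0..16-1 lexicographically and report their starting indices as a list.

[10, 0, 14, 8, 11, 6, 13, 1, 2, 15, 9, 12, 3, 5, 7, 4]

rank | idx | suffix
   0 |  10 | aadcad
   1 |   0 | accdfeafadaadcad
   2 |  14 | ad
   3 |   8 | adaadcad
   4 |  11 | adcad
   5 |   6 | afadaadcad
   6 |  13 | cad
   7 |   1 | ccdfeafadaadcad
   8 |   2 | cdfeafadaadcad
   9 |  15 | d
  10 |   9 | daadcad
  11 |  12 | dcad
  12 |   3 | dfeafadaadcad
  13 |   5 | eafadaadcad
  14 |   7 | fadaadcad
  15 |   4 | feafadaadcad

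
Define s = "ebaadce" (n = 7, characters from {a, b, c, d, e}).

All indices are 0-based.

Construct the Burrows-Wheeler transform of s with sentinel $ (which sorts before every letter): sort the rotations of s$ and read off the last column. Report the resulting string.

rank  rotation  last
    0  $ebaadce  e
    1  aadce$eb  b
    2  adce$eba  a
    3  baadce$e  e
    4  ce$ebaad  d
    5  dce$ebaa  a
    6  e$ebaadc  c
    7  ebaadce$  $

ebaedac$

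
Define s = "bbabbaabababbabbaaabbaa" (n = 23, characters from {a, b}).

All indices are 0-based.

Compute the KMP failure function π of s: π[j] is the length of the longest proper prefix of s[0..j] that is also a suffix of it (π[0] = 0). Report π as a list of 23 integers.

[0, 1, 0, 1, 2, 3, 0, 1, 0, 1, 0, 1, 2, 3, 4, 5, 6, 7, 0, 1, 2, 3, 0]

π[0] = 0
j=1 s[j]='b': π[1]=1 (border 'b')
j=2 s[j]='a': k: 1→0; π[2]=0 (border '')
j=3 s[j]='b': π[3]=1 (border 'b')
j=4 s[j]='b': π[4]=2 (border 'bb')
j=5 s[j]='a': π[5]=3 (border 'bba')
j=6 s[j]='a': k: 3→0; π[6]=0 (border '')
j=7 s[j]='b': π[7]=1 (border 'b')
j=8 s[j]='a': k: 1→0; π[8]=0 (border '')
j=9 s[j]='b': π[9]=1 (border 'b')
j=10 s[j]='a': k: 1→0; π[10]=0 (border '')
j=11 s[j]='b': π[11]=1 (border 'b')
j=12 s[j]='b': π[12]=2 (border 'bb')
j=13 s[j]='a': π[13]=3 (border 'bba')
j=14 s[j]='b': π[14]=4 (border 'bbab')
j=15 s[j]='b': π[15]=5 (border 'bbabb')
j=16 s[j]='a': π[16]=6 (border 'bbabba')
j=17 s[j]='a': π[17]=7 (border 'bbabbaa')
j=18 s[j]='a': k: 7→0; π[18]=0 (border '')
j=19 s[j]='b': π[19]=1 (border 'b')
j=20 s[j]='b': π[20]=2 (border 'bb')
j=21 s[j]='a': π[21]=3 (border 'bba')
j=22 s[j]='a': k: 3→0; π[22]=0 (border '')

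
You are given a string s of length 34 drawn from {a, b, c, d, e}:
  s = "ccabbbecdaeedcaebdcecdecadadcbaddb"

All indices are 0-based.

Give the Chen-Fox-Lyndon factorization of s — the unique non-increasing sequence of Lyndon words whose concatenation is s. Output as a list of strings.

emit factor 1: 'c' (i=0, period=1)
emit factor 2: 'c' (i=1, period=1)
emit factor 3: 'abbbecdaeedcaebdcecdecadadcbaddb' (i=2, period=32)

["c", "c", "abbbecdaeedcaebdcecdecadadcbaddb"]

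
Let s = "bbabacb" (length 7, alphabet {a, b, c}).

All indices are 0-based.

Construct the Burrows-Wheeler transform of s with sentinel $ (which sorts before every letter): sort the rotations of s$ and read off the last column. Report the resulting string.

bbbcba$a

rank  rotation  last
    0  $bbabacb  b
    1  abacb$bb  b
    2  acb$bbab  b
    3  b$bbabac  c
    4  babacb$b  b
    5  bacb$bba  a
    6  bbabacb$  $
    7  cb$bbaba  a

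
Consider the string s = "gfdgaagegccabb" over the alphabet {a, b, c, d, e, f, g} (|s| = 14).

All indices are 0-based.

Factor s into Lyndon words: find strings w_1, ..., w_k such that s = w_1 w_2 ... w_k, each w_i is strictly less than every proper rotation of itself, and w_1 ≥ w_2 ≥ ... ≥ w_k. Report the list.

["g", "f", "dg", "aagegccabb"]

emit factor 1: 'g' (i=0, period=1)
emit factor 2: 'f' (i=1, period=1)
emit factor 3: 'dg' (i=2, period=2)
emit factor 4: 'aagegccabb' (i=4, period=10)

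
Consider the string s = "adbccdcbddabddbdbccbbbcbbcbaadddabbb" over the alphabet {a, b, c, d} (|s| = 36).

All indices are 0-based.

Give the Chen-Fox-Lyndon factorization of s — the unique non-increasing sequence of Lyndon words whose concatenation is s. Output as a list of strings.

emit factor 1: 'adbccdcbdd' (i=0, period=10)
emit factor 2: 'abddbdbccbbbcbbcb' (i=10, period=17)
emit factor 3: 'aadddabbb' (i=27, period=9)

["adbccdcbdd", "abddbdbccbbbcbbcb", "aadddabbb"]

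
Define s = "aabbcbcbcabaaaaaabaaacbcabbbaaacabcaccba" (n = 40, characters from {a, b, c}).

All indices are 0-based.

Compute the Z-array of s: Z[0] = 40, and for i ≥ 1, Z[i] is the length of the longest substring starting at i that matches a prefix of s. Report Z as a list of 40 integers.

Z[0]=40
i=1: fresh scan; Z[1]=1 extend→box=[1,2)
i=2: fresh scan; Z[2]=0
i=3: fresh scan; Z[3]=0
i=4: fresh scan; Z[4]=0
i=5: fresh scan; Z[5]=0
i=6: fresh scan; Z[6]=0
i=7: fresh scan; Z[7]=0
i=8: fresh scan; Z[8]=0
i=9: fresh scan; Z[9]=1 extend→box=[9,10)
i=10: fresh scan; Z[10]=0
i=11: fresh scan; Z[11]=2 extend→box=[11,13)
i=12: min(r-i=1, Z[1]=1)=1; Z[12]=2 extend→box=[12,14)
i=13: min(r-i=1, Z[1]=1)=1; Z[13]=2 extend→box=[13,15)
i=14: min(r-i=1, Z[1]=1)=1; Z[14]=2 extend→box=[14,16)
i=15: min(r-i=1, Z[1]=1)=1; Z[15]=3 extend→box=[15,18)
i=16: min(r-i=2, Z[1]=1)=1; Z[16]=1
i=17: min(r-i=1, Z[2]=0)=0; Z[17]=0
i=18: fresh scan; Z[18]=2 extend→box=[18,20)
i=19: min(r-i=1, Z[1]=1)=1; Z[19]=2 extend→box=[19,21)
i=20: min(r-i=1, Z[1]=1)=1; Z[20]=1
i=21: fresh scan; Z[21]=0
i=22: fresh scan; Z[22]=0
i=23: fresh scan; Z[23]=0
i=24: fresh scan; Z[24]=1 extend→box=[24,25)
i=25: fresh scan; Z[25]=0
i=26: fresh scan; Z[26]=0
i=27: fresh scan; Z[27]=0
i=28: fresh scan; Z[28]=2 extend→box=[28,30)
i=29: min(r-i=1, Z[1]=1)=1; Z[29]=2 extend→box=[29,31)
i=30: min(r-i=1, Z[1]=1)=1; Z[30]=1
i=31: fresh scan; Z[31]=0
i=32: fresh scan; Z[32]=1 extend→box=[32,33)
i=33: fresh scan; Z[33]=0
i=34: fresh scan; Z[34]=0
i=35: fresh scan; Z[35]=1 extend→box=[35,36)
i=36: fresh scan; Z[36]=0
i=37: fresh scan; Z[37]=0
i=38: fresh scan; Z[38]=0
i=39: fresh scan; Z[39]=1 extend→box=[39,40)

[40, 1, 0, 0, 0, 0, 0, 0, 0, 1, 0, 2, 2, 2, 2, 3, 1, 0, 2, 2, 1, 0, 0, 0, 1, 0, 0, 0, 2, 2, 1, 0, 1, 0, 0, 1, 0, 0, 0, 1]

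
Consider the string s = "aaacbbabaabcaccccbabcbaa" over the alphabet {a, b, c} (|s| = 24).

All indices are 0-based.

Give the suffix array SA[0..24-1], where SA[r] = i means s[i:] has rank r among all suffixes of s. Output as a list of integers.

rank | idx | suffix
   0 |  23 | a
   1 |  22 | aa
   2 |   0 | aaacbbabaabcaccccbabcbaa
   3 |   8 | aabcaccccbabcbaa
   4 |   1 | aacbbabaabcaccccbabcbaa
   5 |   6 | abaabcaccccbabcbaa
   6 |   9 | abcaccccbabcbaa
   7 |  18 | abcbaa
   8 |   2 | acbbabaabcaccccbabcbaa
   9 |  12 | accccbabcbaa
  10 |  21 | baa
  11 |   7 | baabcaccccbabcbaa
  12 |   5 | babaabcaccccbabcbaa
  13 |  17 | babcbaa
  14 |   4 | bbabaabcaccccbabcbaa
  15 |  10 | bcaccccbabcbaa
  16 |  19 | bcbaa
  17 |  11 | caccccbabcbaa
  18 |  20 | cbaa
  19 |  16 | cbabcbaa
  20 |   3 | cbbabaabcaccccbabcbaa
  21 |  15 | ccbabcbaa
  22 |  14 | cccbabcbaa
  23 |  13 | ccccbabcbaa

[23, 22, 0, 8, 1, 6, 9, 18, 2, 12, 21, 7, 5, 17, 4, 10, 19, 11, 20, 16, 3, 15, 14, 13]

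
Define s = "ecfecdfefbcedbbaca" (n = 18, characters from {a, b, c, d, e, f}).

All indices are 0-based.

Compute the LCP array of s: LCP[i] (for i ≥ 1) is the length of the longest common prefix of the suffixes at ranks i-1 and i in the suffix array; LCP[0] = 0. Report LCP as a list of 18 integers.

[0, 1, 0, 1, 1, 0, 1, 1, 1, 0, 1, 0, 2, 1, 1, 0, 1, 2]

sorted suffixes:
  #0 SA[0]=17  'a'
  #1 SA[1]=15  'aca'
  #2 SA[2]=14  'baca'
  #3 SA[3]=13  'bbaca'
  #4 SA[4]=9  'bcedbbaca'
  #5 SA[5]=16  'ca'
  #6 SA[6]=4  'cdfefbcedbbaca'
  #7 SA[7]=10  'cedbbaca'
  #8 SA[8]=1  'cfecdfefbcedbbaca'
  #9 SA[9]=12  'dbbaca'
  #10 SA[10]=5  'dfefbcedbbaca'
  #11 SA[11]=3  'ecdfefbcedbbaca'
  #12 SA[12]=0  'ecfecdfefbcedbbaca'
  #13 SA[13]=11  'edbbaca'
  #14 SA[14]=7  'efbcedbbaca'
  #15 SA[15]=8  'fbcedbbaca'
  #16 SA[16]=2  'fecdfefbcedbbaca'
  #17 SA[17]=6  'fefbcedbbaca'

SA = [17, 15, 14, 13, 9, 16, 4, 10, 1, 12, 5, 3, 0, 11, 7, 8, 2, 6]
i: (SA[i-1],SA[i]) lcp shared
  1: (17,15) 1 'a'
  2: (15,14) 0 ''
  3: (14,13) 1 'b'
  4: (13,9) 1 'b'
  5: (9,16) 0 ''
  6: (16,4) 1 'c'
  7: (4,10) 1 'c'
  8: (10,1) 1 'c'
  9: (1,12) 0 ''
  10: (12,5) 1 'd'
  11: (5,3) 0 ''
  12: (3,0) 2 'ec'
  13: (0,11) 1 'e'
  14: (11,7) 1 'e'
  15: (7,8) 0 ''
  16: (8,2) 1 'f'
  17: (2,6) 2 'fe'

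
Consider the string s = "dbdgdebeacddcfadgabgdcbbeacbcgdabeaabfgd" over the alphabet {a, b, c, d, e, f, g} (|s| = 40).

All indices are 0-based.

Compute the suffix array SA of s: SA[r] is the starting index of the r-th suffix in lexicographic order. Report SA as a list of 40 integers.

[34, 31, 35, 17, 25, 8, 14, 22, 27, 1, 32, 23, 6, 36, 18, 21, 26, 9, 12, 28, 39, 30, 0, 20, 11, 10, 4, 15, 2, 33, 24, 7, 5, 13, 37, 16, 38, 29, 19, 3]

rank→(start, suffix):
  0 → (34, 'aabfgd')
  1 → (31, 'abeaabfgd')
  2 → (35, 'abfgd')
  3 → (17, 'abgdcbbeacbcgdabeaabfgd')
  4 → (25, 'acbcgdabeaabfgd')
  5 → (8, 'acddcfadgabgdcbbeacbcgdabeaabfgd')
  6 → (14, 'adgabgdcbbeacbcgdabeaabfgd')
  7 → (22, 'bbeacbcgdabeaabfgd')
  8 → (27, 'bcgdabeaabfgd')
  9 → (1, 'bdgdebeacddcfadgabgdcbbeacbcgdabeaabfgd')
  10 → (32, 'beaabfgd')
  11 → (23, 'beacbcgdabeaabfgd')
  12 → (6, 'beacddcfadgabgdcbbeacbcgdabeaabfgd')
  13 → (36, 'bfgd')
  14 → (18, 'bgdcbbeacbcgdabeaabfgd')
  15 → (21, 'cbbeacbcgdabeaabfgd')
  16 → (26, 'cbcgdabeaabfgd')
  17 → (9, 'cddcfadgabgdcbbeacbcgdabeaabfgd')
  18 → (12, 'cfadgabgdcbbeacbcgdabeaabfgd')
  19 → (28, 'cgdabeaabfgd')
  20 → (39, 'd')
  21 → (30, 'dabeaabfgd')
  22 → (0, 'dbdgdebeacddcfadgabgdcbbeacbcgdabeaabfgd')
  23 → (20, 'dcbbeacbcgdabeaabfgd')
  24 → (11, 'dcfadgabgdcbbeacbcgdabeaabfgd')
  25 → (10, 'ddcfadgabgdcbbeacbcgdabeaabfgd')
  26 → (4, 'debeacddcfadgabgdcbbeacbcgdabeaabfgd')
  27 → (15, 'dgabgdcbbeacbcgdabeaabfgd')
  28 → (2, 'dgdebeacddcfadgabgdcbbeacbcgdabeaabfgd')
  29 → (33, 'eaabfgd')
  30 → (24, 'eacbcgdabeaabfgd')
  31 → (7, 'eacddcfadgabgdcbbeacbcgdabeaabfgd')
  32 → (5, 'ebeacddcfadgabgdcbbeacbcgdabeaabfgd')
  33 → (13, 'fadgabgdcbbeacbcgdabeaabfgd')
  34 → (37, 'fgd')
  35 → (16, 'gabgdcbbeacbcgdabeaabfgd')
  36 → (38, 'gd')
  37 → (29, 'gdabeaabfgd')
  38 → (19, 'gdcbbeacbcgdabeaabfgd')
  39 → (3, 'gdebeacddcfadgabgdcbbeacbcgdabeaabfgd')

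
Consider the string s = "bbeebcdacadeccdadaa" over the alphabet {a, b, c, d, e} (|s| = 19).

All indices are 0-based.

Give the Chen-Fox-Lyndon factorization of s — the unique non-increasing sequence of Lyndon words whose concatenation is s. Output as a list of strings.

emit factor 1: 'bbeebcd' (i=0, period=7)
emit factor 2: 'acadeccdad' (i=7, period=10)
emit factor 3: 'a' (i=17, period=1)
emit factor 4: 'a' (i=18, period=1)

["bbeebcd", "acadeccdad", "a", "a"]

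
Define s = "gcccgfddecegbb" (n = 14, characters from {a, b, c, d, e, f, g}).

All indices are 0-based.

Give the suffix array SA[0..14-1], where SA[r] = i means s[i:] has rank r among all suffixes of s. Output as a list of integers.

[13, 12, 1, 2, 9, 3, 6, 7, 8, 10, 5, 11, 0, 4]

rank | idx | suffix
   0 |  13 | b
   1 |  12 | bb
   2 |   1 | cccgfddecegbb
   3 |   2 | ccgfddecegbb
   4 |   9 | cegbb
   5 |   3 | cgfddecegbb
   6 |   6 | ddecegbb
   7 |   7 | decegbb
   8 |   8 | ecegbb
   9 |  10 | egbb
  10 |   5 | fddecegbb
  11 |  11 | gbb
  12 |   0 | gcccgfddecegbb
  13 |   4 | gfddecegbb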